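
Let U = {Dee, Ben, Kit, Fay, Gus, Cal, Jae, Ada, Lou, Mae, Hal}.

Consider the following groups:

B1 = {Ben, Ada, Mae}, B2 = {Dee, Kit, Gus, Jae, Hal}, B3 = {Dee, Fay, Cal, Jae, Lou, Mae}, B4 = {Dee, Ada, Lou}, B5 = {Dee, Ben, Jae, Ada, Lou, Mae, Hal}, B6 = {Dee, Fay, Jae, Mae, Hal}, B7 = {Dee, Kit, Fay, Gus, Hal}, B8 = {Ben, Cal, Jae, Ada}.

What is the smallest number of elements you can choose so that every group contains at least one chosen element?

2

The 2 elements {Dee, Ben} hit every group.
The groups B1, B2 are pairwise disjoint, so any hitting set needs a separate element for each — at least 2. Hence 2 is optimal.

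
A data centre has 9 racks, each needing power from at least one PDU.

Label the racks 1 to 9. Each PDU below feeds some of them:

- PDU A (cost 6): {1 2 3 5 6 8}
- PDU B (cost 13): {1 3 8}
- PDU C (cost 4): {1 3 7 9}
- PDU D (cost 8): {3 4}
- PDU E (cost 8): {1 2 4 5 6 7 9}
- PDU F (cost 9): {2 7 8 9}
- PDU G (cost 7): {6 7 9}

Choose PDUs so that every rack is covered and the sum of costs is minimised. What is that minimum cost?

A, E together cover every rack (A ∪ E = {1, 2, 3, 4, 5, 6, 7, 8, 9}); total cost 6 + 8 = 14.
The greedy pick A, C, D costs 18; no covering selection beats 14.

14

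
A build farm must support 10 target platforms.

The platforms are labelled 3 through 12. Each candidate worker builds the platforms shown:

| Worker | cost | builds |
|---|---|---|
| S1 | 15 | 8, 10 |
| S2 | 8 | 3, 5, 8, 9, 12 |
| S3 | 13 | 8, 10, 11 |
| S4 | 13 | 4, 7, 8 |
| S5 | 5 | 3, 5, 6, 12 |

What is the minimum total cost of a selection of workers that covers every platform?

39

S2, S3, S4, S5 together cover every platform (S2 ∪ S3 ∪ S4 ∪ S5 = {3, 4, 5, 6, 7, 8, 9, 10, 11, 12}); total cost 8 + 13 + 13 + 5 = 39.
No covering selection has total cost below 39.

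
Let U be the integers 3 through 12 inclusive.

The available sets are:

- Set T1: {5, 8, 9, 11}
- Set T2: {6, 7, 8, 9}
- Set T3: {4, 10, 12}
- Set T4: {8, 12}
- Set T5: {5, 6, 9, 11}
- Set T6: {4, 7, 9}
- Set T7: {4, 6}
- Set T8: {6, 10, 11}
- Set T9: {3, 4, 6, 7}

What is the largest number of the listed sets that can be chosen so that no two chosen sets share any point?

T4, T6, T8 are pairwise disjoint (T4={8,12}; T6={4,7,9}; T8={6,10,11}).
Every remaining set overlaps one of these, and no 4 of the listed sets are pairwise disjoint, so 3 is the maximum.

3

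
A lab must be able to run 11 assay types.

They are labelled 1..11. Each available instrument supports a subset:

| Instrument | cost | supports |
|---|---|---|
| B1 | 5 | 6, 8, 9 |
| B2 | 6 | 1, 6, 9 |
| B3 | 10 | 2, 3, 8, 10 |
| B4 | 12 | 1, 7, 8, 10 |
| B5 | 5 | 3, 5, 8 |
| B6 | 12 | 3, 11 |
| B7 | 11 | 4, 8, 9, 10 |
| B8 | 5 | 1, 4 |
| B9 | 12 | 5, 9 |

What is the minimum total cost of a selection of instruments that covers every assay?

49

B1, B3, B4, B5, B6, B8 together cover every assay (B1 ∪ B3 ∪ B4 ∪ B5 ∪ B6 ∪ B8 = {1, 2, 3, 4, 5, 6, 7, 8, 9, 10, 11}); total cost 5 + 10 + 12 + 5 + 12 + 5 = 49.
No covering selection has total cost below 49.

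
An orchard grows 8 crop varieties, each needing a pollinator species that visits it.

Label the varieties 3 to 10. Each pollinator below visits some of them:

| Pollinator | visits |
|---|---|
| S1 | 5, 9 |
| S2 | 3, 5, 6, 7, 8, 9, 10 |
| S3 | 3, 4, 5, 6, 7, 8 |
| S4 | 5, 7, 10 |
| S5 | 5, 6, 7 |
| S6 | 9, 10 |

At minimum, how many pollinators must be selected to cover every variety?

S3 and S6 together: S3 ∪ S6 = {3, 4, 5, 6, 7, 8, 9, 10} — every variety is covered.
No single pollinator has all 8 varieties (the largest, S2, has 7), so 2 is optimal.

2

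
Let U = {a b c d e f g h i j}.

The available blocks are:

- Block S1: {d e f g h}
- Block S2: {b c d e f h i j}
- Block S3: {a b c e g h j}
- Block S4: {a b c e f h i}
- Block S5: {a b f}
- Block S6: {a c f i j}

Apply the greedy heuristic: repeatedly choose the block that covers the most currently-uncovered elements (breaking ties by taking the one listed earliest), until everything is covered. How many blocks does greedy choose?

Greedy: pick S2 (covers 8 new) → pick S3 (covers 2 new). Total picks: 2.

2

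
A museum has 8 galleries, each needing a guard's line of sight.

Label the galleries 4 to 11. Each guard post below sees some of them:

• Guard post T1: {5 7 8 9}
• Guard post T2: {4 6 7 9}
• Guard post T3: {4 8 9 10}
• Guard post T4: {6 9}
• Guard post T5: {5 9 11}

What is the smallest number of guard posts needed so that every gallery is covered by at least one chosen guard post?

3

Take {T2, T3, T5}. Their union is {4, 5, 6, 7, 8, 9, 10, 11}, which is all 8 galleries.
Only T3 contains 10, so T3 is forced; the remaining 4 galleries need at least 2 more guard posts (each remaining guard post adds at most 2) — so at least 3 guard posts are needed, and 3 is optimal.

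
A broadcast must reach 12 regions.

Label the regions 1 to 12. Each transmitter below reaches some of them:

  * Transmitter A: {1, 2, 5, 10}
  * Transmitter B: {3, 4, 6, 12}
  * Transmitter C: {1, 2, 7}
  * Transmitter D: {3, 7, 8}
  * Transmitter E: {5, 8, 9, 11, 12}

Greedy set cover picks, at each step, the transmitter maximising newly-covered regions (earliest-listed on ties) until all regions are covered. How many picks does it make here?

4

Greedy: pick E (covers 5 new) → pick A (covers 3 new) → pick B (covers 3 new) → pick C (covers 1 new). Total picks: 4.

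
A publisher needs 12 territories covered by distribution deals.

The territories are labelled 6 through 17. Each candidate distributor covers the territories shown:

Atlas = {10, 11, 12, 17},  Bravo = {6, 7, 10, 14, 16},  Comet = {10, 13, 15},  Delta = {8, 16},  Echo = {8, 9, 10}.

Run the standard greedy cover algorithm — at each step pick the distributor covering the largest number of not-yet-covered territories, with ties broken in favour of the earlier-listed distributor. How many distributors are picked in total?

Greedy: pick Bravo (covers 5 new) → pick Atlas (covers 3 new) → pick Comet (covers 2 new) → pick Echo (covers 2 new). Total picks: 4.

4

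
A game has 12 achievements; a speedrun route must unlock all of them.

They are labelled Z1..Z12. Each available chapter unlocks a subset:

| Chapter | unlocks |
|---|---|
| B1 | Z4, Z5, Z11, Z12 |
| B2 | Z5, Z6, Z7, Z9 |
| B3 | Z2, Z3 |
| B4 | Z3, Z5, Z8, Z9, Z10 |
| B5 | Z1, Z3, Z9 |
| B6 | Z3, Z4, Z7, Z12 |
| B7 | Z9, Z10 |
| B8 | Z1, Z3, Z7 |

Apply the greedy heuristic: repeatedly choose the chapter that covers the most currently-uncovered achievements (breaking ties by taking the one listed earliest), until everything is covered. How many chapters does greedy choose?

5

Greedy: pick B4 (covers 5 new) → pick B1 (covers 3 new) → pick B2 (covers 2 new) → pick B3 (covers 1 new) → pick B5 (covers 1 new). Total picks: 5.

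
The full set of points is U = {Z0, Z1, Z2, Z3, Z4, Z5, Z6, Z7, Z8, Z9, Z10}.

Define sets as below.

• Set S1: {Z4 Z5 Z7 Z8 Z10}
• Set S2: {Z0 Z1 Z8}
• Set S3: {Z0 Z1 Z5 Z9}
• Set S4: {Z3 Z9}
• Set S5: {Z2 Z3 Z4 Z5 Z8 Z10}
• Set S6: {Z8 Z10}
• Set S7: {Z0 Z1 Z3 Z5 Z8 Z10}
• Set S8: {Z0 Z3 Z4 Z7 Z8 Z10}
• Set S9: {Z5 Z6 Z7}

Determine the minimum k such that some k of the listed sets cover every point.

S3 and S5 and S9 together: S3 ∪ S5 ∪ S9 = {Z0, Z1, Z2, Z3, Z4, Z5, Z6, Z7, Z8, Z9, Z10} — every point is covered.
Only S5 contains Z2, so S5 is forced; the remaining 5 points need at least 2 more sets (each remaining set adds at most 3) — so at least 3 sets are needed, and 3 is optimal.

3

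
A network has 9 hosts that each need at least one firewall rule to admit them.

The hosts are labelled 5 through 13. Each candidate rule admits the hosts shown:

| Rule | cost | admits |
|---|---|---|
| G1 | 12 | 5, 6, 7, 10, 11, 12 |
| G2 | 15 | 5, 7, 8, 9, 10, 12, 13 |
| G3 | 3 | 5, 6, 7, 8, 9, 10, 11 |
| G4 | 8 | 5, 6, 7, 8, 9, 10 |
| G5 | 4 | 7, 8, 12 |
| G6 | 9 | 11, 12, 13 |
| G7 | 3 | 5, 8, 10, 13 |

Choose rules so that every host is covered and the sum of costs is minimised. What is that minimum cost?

10

G3, G5, G7 together cover every host (G3 ∪ G5 ∪ G7 = {5, 6, 7, 8, 9, 10, 11, 12, 13}); total cost 3 + 4 + 3 = 10.
No covering selection has total cost below 10.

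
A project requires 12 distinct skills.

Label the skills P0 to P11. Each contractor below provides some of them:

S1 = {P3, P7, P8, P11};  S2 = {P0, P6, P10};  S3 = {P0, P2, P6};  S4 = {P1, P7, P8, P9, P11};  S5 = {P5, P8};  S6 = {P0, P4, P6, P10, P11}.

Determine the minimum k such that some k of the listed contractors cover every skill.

5

S1 and S3 and S4 and S5 and S6 together: S1 ∪ S3 ∪ S4 ∪ S5 ∪ S6 = {P0, P1, P2, P3, P4, P5, P6, P7, P8, P9, P10, P11} — every skill is covered.
No 4 of the 6 contractors cover everything (all 15 combinations miss at least one skill), so 5 is optimal.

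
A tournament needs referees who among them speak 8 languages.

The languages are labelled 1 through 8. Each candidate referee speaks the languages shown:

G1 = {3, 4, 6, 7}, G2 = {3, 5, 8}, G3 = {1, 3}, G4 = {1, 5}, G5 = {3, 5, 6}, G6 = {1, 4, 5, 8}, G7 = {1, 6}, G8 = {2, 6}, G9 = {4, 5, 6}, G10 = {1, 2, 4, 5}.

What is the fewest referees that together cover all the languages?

3

Take {G1, G2, G10}. Their union is {1, 2, 3, 4, 5, 6, 7, 8}, which is all 8 languages.
Only G1 contains 7, so G1 is forced; the remaining 4 languages need at least 2 more referees (each remaining referee adds at most 3) — so at least 3 referees are needed, and 3 is optimal.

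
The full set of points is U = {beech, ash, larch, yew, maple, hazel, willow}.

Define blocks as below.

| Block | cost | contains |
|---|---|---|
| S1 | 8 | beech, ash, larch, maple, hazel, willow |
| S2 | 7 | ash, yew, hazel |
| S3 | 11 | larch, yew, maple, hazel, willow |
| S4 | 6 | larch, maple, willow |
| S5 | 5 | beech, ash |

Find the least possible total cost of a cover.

15

S1, S2 together cover every point (S1 ∪ S2 = {beech, ash, larch, yew, maple, hazel, willow}); total cost 8 + 7 = 15.
No covering selection has total cost below 15.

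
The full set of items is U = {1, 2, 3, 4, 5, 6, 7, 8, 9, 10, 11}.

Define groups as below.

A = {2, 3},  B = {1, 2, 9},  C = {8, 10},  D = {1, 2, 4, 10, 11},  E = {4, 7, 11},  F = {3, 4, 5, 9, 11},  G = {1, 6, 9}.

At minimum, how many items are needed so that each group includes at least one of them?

H = {2, 6, 8, 11} meets every group (each contains at least one member of H), and |H| = 4.
The groups A, C, E, G are pairwise disjoint, so any hitting set needs a separate item for each — at least 4. Hence 4 is optimal.

4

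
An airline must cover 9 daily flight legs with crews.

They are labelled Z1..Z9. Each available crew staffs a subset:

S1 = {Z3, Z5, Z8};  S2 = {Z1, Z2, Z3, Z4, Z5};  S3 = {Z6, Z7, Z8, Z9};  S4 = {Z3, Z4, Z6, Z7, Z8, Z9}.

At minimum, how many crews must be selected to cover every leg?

Take {S2, S3}. Their union is {Z1, Z2, Z3, Z4, Z5, Z6, Z7, Z8, Z9}, which is all 9 legs.
No single crew has all 9 legs (the largest, S4, has 6), so 2 is optimal.

2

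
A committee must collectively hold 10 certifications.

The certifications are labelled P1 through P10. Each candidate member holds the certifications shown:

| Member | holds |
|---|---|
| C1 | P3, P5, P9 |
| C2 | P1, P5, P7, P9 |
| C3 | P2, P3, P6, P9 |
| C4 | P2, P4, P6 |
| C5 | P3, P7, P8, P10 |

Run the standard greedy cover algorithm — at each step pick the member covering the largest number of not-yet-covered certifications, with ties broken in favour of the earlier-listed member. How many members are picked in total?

4

Greedy: pick C2 (covers 4 new) → pick C3 (covers 3 new) → pick C5 (covers 2 new) → pick C4 (covers 1 new). Total picks: 4.
(The true minimum cover uses only 3 members, so greedy is not optimal here.)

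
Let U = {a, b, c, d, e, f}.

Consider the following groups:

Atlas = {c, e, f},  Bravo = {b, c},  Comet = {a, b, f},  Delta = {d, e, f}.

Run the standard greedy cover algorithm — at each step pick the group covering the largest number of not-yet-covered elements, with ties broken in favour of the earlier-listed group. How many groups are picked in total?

Greedy: pick Atlas (covers 3 new) → pick Comet (covers 2 new) → pick Delta (covers 1 new). Total picks: 3.

3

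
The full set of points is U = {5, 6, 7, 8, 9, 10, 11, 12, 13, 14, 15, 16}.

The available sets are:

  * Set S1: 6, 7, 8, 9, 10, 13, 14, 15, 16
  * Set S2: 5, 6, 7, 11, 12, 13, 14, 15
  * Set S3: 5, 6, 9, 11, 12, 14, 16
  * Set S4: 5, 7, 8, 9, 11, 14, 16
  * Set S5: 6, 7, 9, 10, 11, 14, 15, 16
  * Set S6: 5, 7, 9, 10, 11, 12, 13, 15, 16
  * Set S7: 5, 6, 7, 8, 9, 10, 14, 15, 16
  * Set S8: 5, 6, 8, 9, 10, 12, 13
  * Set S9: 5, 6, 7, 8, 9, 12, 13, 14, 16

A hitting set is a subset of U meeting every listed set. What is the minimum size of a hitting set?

2

Take H = {5, 10}. Each listed set contains at least one of these, so H is a hitting set of size 2.
No single point lies in every set, so at least 2 are needed and 2 is optimal.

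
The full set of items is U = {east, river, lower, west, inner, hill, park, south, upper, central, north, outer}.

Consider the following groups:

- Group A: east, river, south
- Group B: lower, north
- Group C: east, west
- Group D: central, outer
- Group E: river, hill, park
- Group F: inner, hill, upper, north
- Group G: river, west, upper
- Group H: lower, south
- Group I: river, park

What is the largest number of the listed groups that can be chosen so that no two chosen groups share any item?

5

C, D, F, H, I are pairwise disjoint (C={east,west}; D={central,outer}; F={inner,hill,upper,north}; H={lower,south}; I={river,park}).
Every remaining group overlaps one of these, and no 6 of the listed groups are pairwise disjoint, so 5 is the maximum.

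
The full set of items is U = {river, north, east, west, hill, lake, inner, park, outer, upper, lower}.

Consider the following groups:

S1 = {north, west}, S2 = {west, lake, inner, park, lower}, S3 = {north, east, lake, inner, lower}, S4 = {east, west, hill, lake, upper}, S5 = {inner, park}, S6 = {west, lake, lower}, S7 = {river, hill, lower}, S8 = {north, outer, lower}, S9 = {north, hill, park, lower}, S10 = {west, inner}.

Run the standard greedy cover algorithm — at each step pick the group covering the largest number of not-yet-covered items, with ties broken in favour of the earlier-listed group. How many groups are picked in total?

4

Greedy: pick S2 (covers 5 new) → pick S4 (covers 3 new) → pick S8 (covers 2 new) → pick S7 (covers 1 new). Total picks: 4.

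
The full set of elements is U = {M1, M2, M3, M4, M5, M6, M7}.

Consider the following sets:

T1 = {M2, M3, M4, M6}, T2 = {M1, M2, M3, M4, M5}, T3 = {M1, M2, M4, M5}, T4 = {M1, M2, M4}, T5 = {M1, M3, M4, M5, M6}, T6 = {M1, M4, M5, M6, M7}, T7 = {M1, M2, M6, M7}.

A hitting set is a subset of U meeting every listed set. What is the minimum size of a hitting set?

H = {M4, M7} meets every set (each contains at least one member of H), and |H| = 2.
No single element lies in every set, so at least 2 are needed and 2 is optimal.

2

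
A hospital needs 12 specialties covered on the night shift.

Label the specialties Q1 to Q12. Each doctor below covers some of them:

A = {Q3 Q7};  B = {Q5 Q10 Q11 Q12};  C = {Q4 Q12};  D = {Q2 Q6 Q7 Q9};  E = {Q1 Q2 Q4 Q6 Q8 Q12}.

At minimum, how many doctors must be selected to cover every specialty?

A and B and D and E together: A ∪ B ∪ D ∪ E = {Q1, Q2, Q3, Q4, Q5, Q6, Q7, Q8, Q9, Q10, Q11, Q12} — every specialty is covered.
No 3 of the 5 doctors cover everything (all 10 combinations miss at least one specialty), so 4 is optimal.

4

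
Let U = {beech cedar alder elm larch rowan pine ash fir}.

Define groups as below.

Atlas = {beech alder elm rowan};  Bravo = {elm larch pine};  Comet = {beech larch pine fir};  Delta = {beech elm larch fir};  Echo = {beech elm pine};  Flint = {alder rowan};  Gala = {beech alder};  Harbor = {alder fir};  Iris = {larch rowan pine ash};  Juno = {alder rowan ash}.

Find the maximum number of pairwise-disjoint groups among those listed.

Gala, Iris are pairwise disjoint (Gala={beech,alder}; Iris={larch,rowan,pine,ash}).
Every remaining group overlaps one of these, and no 3 of the listed groups are pairwise disjoint, so 2 is the maximum.

2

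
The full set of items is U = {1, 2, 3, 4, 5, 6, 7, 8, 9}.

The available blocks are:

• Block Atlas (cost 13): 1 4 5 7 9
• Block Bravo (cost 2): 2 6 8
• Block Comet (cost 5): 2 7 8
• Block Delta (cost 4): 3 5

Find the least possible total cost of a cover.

19

Atlas, Bravo, Delta together cover every item (Atlas ∪ Bravo ∪ Delta = {1, 2, 3, 4, 5, 6, 7, 8, 9}); total cost 13 + 2 + 4 = 19.
No covering selection has total cost below 19.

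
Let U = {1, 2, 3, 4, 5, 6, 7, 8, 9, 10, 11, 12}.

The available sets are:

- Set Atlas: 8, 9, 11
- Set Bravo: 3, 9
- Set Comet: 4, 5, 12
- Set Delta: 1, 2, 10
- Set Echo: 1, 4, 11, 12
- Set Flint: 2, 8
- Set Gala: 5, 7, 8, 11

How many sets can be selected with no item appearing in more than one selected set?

3

Bravo, Comet, Flint are pairwise disjoint (Bravo={3,9}; Comet={4,5,12}; Flint={2,8}).
Every remaining set overlaps one of these, and no 4 of the listed sets are pairwise disjoint, so 3 is the maximum.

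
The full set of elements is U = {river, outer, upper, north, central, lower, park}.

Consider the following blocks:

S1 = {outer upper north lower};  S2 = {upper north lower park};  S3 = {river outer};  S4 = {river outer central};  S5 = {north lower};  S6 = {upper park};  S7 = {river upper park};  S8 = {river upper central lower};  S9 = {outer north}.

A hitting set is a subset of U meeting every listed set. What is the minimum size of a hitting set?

3

The 3 elements {outer, upper, north} hit every block.
The blocks S3, S5, S6 are pairwise disjoint, so any hitting set needs a separate element for each — at least 3. Hence 3 is optimal.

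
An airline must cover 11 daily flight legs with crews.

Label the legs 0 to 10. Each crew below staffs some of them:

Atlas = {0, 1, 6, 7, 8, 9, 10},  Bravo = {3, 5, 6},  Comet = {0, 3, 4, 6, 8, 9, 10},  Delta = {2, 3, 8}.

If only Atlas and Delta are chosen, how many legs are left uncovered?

Union of Atlas, Delta = {0, 1, 2, 3, 6, 7, 8, 9, 10}.
Not covered: 4, 5 — 2 legs.

2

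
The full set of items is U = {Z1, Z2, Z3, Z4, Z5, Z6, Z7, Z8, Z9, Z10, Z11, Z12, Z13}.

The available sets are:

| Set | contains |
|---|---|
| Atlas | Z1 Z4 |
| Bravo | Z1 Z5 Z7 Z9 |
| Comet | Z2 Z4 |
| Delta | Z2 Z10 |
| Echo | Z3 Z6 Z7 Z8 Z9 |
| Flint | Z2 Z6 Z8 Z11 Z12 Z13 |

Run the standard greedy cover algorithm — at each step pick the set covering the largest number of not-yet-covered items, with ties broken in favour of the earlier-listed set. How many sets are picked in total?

5

Greedy: pick Flint (covers 6 new) → pick Bravo (covers 4 new) → pick Atlas (covers 1 new) → pick Delta (covers 1 new) → pick Echo (covers 1 new). Total picks: 5.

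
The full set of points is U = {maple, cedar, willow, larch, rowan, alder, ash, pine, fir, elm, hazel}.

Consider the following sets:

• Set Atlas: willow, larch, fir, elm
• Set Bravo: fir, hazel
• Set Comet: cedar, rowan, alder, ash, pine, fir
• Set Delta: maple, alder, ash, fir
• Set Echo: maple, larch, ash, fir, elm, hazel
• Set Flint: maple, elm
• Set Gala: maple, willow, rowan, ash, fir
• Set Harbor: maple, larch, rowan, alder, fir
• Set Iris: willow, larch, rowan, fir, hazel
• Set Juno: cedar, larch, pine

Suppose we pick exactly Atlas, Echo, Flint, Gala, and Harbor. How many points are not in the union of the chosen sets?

Union of Atlas, Echo, Flint, Gala, Harbor = {maple, willow, larch, rowan, alder, ash, fir, elm, hazel}.
Not covered: cedar, pine — 2 points.

2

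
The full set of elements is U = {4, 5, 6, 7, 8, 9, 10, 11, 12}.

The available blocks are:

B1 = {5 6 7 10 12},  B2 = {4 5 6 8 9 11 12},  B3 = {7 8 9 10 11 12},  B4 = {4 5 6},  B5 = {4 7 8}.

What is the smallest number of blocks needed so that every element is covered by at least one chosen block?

2

B3 and B4 cover everything between them: the union {4, 5, 6, 7, 8, 9, 10, 11, 12} is all of U.
No single block has all 9 elements (the largest, B2, has 7), so 2 is optimal.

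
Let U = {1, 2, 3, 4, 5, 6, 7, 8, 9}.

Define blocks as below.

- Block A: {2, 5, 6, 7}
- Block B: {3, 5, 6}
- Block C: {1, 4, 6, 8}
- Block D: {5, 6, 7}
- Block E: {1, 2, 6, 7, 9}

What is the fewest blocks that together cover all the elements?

3

B, C, and E cover everything between them: the union {1, 2, 3, 4, 5, 6, 7, 8, 9} is all of U.
Only B contains 3, so B is forced; the remaining 6 elements need at least 2 more blocks (each remaining block adds at most 4) — so at least 3 blocks are needed, and 3 is optimal.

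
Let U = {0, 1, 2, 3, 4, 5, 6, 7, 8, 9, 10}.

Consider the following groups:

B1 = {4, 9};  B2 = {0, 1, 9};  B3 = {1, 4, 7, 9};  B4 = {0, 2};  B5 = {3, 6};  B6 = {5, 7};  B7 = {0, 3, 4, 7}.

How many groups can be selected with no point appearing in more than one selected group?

B1, B4, B5, B6 are pairwise disjoint (B1={4,9}; B4={0,2}; B5={3,6}; B6={5,7}).
Every remaining group overlaps one of these, and no 5 of the listed groups are pairwise disjoint, so 4 is the maximum.

4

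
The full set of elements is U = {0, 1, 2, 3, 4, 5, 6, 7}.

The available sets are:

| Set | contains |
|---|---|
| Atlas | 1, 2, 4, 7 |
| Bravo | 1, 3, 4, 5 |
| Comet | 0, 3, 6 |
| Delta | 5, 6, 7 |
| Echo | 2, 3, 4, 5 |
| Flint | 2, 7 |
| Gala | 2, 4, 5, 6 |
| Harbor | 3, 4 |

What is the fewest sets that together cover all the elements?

Atlas and Comet and Gala together: Atlas ∪ Comet ∪ Gala = {0, 1, 2, 3, 4, 5, 6, 7} — every element is covered.
Only Comet contains 0, so Comet is forced; the remaining 5 elements need at least 2 more sets (each remaining set adds at most 4) — so at least 3 sets are needed, and 3 is optimal.

3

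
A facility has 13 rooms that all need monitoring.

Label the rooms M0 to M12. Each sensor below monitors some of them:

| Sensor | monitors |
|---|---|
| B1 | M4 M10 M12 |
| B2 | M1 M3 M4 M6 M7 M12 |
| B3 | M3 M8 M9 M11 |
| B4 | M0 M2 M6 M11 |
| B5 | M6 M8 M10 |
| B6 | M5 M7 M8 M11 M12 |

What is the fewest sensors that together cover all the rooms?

B2 and B3 and B4 and B5 and B6 together: B2 ∪ B3 ∪ B4 ∪ B5 ∪ B6 = {M0, M1, M2, M3, M4, M5, M6, M7, M8, M9, M10, M11, M12} — every room is covered.
No 4 of the 6 sensors cover everything (all 15 combinations miss at least one room), so 5 is optimal.

5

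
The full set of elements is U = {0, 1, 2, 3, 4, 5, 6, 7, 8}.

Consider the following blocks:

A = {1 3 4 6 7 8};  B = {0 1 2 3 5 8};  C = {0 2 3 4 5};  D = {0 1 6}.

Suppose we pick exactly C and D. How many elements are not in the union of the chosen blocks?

Union of C, D = {0, 1, 2, 3, 4, 5, 6}.
Not covered: 7, 8 — 2 elements.

2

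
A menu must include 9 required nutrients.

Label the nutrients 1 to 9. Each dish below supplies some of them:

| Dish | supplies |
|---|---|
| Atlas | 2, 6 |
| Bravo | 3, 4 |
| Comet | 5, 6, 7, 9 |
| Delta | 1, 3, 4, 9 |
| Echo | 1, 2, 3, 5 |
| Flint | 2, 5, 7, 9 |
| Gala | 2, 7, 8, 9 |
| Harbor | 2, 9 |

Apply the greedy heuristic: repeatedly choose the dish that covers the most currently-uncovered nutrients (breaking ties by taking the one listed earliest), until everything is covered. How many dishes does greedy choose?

3

Greedy: pick Comet (covers 4 new) → pick Delta (covers 3 new) → pick Gala (covers 2 new). Total picks: 3.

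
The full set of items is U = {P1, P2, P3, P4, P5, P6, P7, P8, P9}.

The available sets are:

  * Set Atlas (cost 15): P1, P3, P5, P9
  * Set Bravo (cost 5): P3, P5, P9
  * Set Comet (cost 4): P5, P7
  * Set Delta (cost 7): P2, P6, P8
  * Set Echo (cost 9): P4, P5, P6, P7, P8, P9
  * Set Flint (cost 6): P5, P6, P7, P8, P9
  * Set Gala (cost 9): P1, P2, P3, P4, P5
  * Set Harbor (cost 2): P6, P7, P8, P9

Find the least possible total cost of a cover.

11

Gala, Harbor together cover every item (Gala ∪ Harbor = {P1, P2, P3, P4, P5, P6, P7, P8, P9}); total cost 9 + 2 = 11.
No covering selection has total cost below 11.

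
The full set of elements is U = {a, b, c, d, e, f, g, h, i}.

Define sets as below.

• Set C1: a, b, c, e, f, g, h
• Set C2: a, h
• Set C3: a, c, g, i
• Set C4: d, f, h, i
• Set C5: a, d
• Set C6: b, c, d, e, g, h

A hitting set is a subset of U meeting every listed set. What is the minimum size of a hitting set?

Take T = {a, h}. Each listed set contains at least one of these, so T is a hitting set of size 2.
No single element lies in every set, so at least 2 are needed and 2 is optimal.

2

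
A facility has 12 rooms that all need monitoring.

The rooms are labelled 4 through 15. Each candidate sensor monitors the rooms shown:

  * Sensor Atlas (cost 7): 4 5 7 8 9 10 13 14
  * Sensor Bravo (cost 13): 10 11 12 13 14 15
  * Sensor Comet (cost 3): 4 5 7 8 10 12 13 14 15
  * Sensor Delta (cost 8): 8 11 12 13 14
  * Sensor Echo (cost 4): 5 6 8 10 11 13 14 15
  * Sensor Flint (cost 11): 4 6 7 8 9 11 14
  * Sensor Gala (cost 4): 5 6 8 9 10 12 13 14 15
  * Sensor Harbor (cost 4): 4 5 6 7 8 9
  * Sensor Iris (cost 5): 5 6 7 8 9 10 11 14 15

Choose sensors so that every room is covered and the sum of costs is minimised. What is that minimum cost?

Comet, Iris together cover every room (Comet ∪ Iris = {4, 5, 6, 7, 8, 9, 10, 11, 12, 13, 14, 15}); total cost 3 + 5 = 8.
No covering selection has total cost below 8.

8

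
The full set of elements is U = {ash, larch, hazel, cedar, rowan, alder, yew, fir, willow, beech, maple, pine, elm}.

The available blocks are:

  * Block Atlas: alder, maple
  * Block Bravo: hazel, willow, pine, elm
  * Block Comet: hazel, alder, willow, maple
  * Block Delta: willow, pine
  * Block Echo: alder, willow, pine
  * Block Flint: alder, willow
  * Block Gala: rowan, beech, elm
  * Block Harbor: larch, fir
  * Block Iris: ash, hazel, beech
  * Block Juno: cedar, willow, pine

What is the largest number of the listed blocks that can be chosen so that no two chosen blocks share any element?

4

Atlas, Gala, Harbor, Juno are pairwise disjoint (Atlas={alder,maple}; Gala={rowan,beech,elm}; Harbor={larch,fir}; Juno={cedar,willow,pine}).
Every remaining block overlaps one of these, and no 5 of the listed blocks are pairwise disjoint, so 4 is the maximum.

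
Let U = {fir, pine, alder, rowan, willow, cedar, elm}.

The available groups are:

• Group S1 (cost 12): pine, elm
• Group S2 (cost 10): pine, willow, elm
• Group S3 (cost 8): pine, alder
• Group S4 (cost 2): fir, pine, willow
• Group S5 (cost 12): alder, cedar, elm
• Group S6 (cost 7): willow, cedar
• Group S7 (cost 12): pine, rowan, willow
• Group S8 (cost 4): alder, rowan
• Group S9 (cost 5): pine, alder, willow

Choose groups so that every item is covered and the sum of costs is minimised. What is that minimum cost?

18

S4, S5, S8 together cover every item (S4 ∪ S5 ∪ S8 = {fir, pine, alder, rowan, willow, cedar, elm}); total cost 2 + 12 + 4 = 18.
No covering selection has total cost below 18.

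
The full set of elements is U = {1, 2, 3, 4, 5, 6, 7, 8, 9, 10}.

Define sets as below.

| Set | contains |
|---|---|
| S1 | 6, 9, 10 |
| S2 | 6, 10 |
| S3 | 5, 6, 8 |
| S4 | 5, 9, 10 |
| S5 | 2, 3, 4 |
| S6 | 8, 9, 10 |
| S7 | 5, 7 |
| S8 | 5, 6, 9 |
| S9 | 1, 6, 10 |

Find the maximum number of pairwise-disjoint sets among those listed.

3

S5, S6, S7 are pairwise disjoint (S5={2,3,4}; S6={8,9,10}; S7={5,7}).
Every remaining set overlaps one of these, and no 4 of the listed sets are pairwise disjoint, so 3 is the maximum.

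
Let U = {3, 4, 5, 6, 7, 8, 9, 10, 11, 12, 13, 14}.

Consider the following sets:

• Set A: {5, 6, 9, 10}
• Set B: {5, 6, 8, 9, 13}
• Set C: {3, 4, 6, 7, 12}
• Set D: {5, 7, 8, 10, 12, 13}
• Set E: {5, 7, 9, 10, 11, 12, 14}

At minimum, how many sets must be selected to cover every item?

C and D and E together: C ∪ D ∪ E = {3, 4, 5, 6, 7, 8, 9, 10, 11, 12, 13, 14} — every item is covered.
Only C contains 3, so C is forced; the remaining 7 items need at least 2 more sets (each remaining set adds at most 5) — so at least 3 sets are needed, and 3 is optimal.

3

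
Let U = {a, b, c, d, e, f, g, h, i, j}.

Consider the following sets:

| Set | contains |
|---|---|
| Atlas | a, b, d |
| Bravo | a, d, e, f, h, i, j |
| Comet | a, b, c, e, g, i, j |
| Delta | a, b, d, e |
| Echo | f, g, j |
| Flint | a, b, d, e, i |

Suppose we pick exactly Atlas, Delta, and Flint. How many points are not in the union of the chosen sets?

5

Union of Atlas, Delta, Flint = {a, b, d, e, i}.
Not covered: c, f, g, h, j — 5 points.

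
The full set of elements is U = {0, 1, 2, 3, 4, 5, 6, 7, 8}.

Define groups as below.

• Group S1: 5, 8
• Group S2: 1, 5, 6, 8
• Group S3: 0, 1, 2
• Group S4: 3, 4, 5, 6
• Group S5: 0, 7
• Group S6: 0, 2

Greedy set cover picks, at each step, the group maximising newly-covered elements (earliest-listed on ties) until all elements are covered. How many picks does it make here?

4

Greedy: pick S2 (covers 4 new) → pick S3 (covers 2 new) → pick S4 (covers 2 new) → pick S5 (covers 1 new). Total picks: 4.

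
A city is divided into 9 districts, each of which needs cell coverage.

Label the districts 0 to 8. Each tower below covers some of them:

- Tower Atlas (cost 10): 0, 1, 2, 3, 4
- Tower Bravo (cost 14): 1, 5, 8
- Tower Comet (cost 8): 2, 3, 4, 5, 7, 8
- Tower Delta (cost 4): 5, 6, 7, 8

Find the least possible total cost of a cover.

14

Atlas, Delta together cover every district (Atlas ∪ Delta = {0, 1, 2, 3, 4, 5, 6, 7, 8}); total cost 10 + 4 = 14.
No covering selection has total cost below 14.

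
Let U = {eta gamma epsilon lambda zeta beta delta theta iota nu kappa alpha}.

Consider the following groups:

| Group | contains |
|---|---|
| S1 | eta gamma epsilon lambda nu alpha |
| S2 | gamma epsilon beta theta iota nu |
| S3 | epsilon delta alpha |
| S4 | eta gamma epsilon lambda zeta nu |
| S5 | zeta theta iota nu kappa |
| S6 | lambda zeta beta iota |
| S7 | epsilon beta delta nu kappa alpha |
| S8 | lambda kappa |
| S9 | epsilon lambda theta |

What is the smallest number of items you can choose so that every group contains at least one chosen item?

3

Take H = {lambda, theta, alpha}. Each listed group contains at least one of these, so H is a hitting set of size 3.
No choice of 2 items meets every group, so 3 is the minimum.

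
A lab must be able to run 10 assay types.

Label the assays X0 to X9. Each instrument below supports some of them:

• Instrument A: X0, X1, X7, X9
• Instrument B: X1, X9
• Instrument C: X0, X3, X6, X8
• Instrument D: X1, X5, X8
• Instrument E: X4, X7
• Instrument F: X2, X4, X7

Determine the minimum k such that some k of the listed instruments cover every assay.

A and C and D and F together: A ∪ C ∪ D ∪ F = {X0, X1, X2, X3, X4, X5, X6, X7, X8, X9} — every assay is covered.
Only D contains X5, so D is forced; the remaining 7 assays need at least 3 more instruments (each remaining instrument adds at most 3) — so at least 4 instruments are needed, and 4 is optimal.

4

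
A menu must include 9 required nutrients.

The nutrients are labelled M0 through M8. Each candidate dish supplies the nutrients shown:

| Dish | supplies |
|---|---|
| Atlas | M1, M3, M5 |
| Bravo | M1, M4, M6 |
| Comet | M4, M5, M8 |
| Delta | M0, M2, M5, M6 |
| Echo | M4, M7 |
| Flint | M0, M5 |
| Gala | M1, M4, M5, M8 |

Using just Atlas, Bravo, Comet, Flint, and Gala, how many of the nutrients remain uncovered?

2

Union of Atlas, Bravo, Comet, Flint, Gala = {M0, M1, M3, M4, M5, M6, M8}.
Not covered: M2, M7 — 2 nutrients.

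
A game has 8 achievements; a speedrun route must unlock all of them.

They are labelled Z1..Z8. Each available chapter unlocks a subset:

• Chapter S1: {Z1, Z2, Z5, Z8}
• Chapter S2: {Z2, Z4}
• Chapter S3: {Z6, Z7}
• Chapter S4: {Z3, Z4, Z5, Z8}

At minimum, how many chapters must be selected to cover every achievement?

Take {S1, S3, S4}. Their union is {Z1, Z2, Z3, Z4, Z5, Z6, Z7, Z8}, which is all 8 achievements.
Only S1 contains Z1, so S1 is forced; the remaining 4 achievements need at least 2 more chapters (each remaining chapter adds at most 2) — so at least 3 chapters are needed, and 3 is optimal.

3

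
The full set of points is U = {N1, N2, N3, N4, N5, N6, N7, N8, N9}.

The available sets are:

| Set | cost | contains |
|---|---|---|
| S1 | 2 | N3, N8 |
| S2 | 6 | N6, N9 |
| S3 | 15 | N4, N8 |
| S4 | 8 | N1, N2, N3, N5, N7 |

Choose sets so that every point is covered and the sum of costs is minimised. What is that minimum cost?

S2, S3, S4 together cover every point (S2 ∪ S3 ∪ S4 = {N1, N2, N3, N4, N5, N6, N7, N8, N9}); total cost 6 + 15 + 8 = 29.
The greedy pick S1, S4, S2, S3 costs 31; no covering selection beats 29.

29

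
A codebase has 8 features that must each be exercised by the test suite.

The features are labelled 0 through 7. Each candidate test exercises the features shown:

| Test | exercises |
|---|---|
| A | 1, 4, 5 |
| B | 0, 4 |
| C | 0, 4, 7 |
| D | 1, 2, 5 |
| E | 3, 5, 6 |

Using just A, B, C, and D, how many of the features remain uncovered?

Union of A, B, C, D = {0, 1, 2, 4, 5, 7}.
Not covered: 3, 6 — 2 features.

2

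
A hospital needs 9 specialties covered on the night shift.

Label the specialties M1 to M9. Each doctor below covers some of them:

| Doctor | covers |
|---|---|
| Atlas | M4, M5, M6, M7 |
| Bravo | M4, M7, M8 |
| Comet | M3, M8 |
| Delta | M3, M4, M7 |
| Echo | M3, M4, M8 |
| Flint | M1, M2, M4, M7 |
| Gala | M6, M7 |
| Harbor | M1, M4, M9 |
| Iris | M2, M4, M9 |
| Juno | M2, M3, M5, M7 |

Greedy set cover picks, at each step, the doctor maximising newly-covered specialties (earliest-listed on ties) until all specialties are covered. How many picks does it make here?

Greedy: pick Atlas (covers 4 new) → pick Comet (covers 2 new) → pick Flint (covers 2 new) → pick Harbor (covers 1 new). Total picks: 4.

4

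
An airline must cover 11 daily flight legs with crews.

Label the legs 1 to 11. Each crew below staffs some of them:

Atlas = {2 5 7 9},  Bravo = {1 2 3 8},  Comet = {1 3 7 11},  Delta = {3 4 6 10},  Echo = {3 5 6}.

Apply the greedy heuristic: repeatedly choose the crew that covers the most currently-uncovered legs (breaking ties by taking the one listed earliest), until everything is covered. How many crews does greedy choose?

4

Greedy: pick Atlas (covers 4 new) → pick Delta (covers 4 new) → pick Bravo (covers 2 new) → pick Comet (covers 1 new). Total picks: 4.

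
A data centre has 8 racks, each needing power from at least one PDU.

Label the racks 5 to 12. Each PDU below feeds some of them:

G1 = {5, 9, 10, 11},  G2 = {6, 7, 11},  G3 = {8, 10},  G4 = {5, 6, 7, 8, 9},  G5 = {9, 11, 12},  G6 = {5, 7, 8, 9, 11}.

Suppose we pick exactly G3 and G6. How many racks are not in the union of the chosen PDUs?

2

Union of G3, G6 = {5, 7, 8, 9, 10, 11}.
Not covered: 6, 12 — 2 racks.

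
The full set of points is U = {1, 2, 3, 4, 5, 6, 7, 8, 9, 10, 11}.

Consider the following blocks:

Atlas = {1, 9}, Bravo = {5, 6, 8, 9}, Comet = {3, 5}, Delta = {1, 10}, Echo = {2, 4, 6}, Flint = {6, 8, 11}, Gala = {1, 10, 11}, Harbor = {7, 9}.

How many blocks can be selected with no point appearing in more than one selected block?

4

Comet, Delta, Flint, Harbor are pairwise disjoint (Comet={3,5}; Delta={1,10}; Flint={6,8,11}; Harbor={7,9}).
Every remaining block overlaps one of these, and no 5 of the listed blocks are pairwise disjoint, so 4 is the maximum.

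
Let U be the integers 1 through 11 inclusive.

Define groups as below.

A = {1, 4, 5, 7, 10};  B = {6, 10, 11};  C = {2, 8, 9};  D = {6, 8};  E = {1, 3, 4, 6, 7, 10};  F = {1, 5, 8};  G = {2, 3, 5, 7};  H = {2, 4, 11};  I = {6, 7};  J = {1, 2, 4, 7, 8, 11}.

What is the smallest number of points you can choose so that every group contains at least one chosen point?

Take T = {2, 5, 6}. Each listed group contains at least one of these, so T is a hitting set of size 3.
The groups F, H, I are pairwise disjoint, so any hitting set needs a separate point for each — at least 3. Hence 3 is optimal.

3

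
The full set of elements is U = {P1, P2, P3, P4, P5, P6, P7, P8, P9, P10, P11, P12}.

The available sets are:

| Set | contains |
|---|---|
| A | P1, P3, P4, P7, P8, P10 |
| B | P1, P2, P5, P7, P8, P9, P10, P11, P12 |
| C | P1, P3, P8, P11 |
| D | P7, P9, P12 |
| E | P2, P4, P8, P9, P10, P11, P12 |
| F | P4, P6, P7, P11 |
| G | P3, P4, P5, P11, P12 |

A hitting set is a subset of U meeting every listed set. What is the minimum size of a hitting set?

2

Take H = {P7, P11}. Each listed set contains at least one of these, so H is a hitting set of size 2.
The sets C, D are pairwise disjoint, so any hitting set needs a separate element for each — at least 2. Hence 2 is optimal.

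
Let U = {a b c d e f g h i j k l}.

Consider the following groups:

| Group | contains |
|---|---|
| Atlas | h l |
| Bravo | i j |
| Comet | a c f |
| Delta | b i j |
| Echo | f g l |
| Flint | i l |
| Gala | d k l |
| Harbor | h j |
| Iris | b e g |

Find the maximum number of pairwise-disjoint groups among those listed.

4

Bravo, Comet, Gala, Iris are pairwise disjoint (Bravo={i,j}; Comet={a,c,f}; Gala={d,k,l}; Iris={b,e,g}).
Every remaining group overlaps one of these, and no 5 of the listed groups are pairwise disjoint, so 4 is the maximum.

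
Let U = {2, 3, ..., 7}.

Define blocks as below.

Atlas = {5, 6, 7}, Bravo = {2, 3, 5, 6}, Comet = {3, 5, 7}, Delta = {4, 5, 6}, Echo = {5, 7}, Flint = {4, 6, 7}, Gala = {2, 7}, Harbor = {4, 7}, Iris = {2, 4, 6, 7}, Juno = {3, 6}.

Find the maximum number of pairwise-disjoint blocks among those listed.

Bravo, Harbor are pairwise disjoint (Bravo={2,3,5,6}; Harbor={4,7}).
Every remaining block overlaps one of these, and no 3 of the listed blocks are pairwise disjoint, so 2 is the maximum.

2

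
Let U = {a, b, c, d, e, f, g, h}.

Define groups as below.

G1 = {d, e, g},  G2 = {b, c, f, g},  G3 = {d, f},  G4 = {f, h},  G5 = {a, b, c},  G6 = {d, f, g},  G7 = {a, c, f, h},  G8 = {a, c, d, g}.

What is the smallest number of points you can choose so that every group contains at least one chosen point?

T = {a, e, f} meets every group (each contains at least one member of T), and |T| = 3.
The groups G1, G4, G5 are pairwise disjoint, so any hitting set needs a separate point for each — at least 3. Hence 3 is optimal.

3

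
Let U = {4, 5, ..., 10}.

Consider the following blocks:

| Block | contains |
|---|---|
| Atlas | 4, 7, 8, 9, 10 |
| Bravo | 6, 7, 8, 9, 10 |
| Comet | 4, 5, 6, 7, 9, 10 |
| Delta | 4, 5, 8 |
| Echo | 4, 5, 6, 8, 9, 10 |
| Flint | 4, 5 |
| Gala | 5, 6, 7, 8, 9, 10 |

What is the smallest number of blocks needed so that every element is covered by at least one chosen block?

Atlas and Gala cover everything between them: the union {4, 5, 6, 7, 8, 9, 10} is all of U.
No single block has all 7 elements (the largest, Comet, has 6), so 2 is optimal.

2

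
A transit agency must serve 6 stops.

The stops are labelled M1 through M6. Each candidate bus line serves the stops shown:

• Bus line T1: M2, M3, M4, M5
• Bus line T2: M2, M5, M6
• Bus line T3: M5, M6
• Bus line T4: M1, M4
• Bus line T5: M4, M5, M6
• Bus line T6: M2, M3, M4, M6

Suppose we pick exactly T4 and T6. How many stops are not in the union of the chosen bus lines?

Union of T4, T6 = {M1, M2, M3, M4, M6}.
Not covered: M5 — 1 stop.

1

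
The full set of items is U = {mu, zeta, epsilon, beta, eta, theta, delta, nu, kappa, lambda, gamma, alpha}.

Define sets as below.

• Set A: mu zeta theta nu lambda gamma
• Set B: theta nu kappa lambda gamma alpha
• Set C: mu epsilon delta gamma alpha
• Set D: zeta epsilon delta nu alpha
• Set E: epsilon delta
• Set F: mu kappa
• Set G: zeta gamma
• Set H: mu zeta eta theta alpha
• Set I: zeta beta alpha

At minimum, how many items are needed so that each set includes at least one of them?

Take T = {zeta, epsilon, kappa}. Each listed set contains at least one of these, so T is a hitting set of size 3.
The sets E, F, G are pairwise disjoint, so any hitting set needs a separate item for each — at least 3. Hence 3 is optimal.

3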